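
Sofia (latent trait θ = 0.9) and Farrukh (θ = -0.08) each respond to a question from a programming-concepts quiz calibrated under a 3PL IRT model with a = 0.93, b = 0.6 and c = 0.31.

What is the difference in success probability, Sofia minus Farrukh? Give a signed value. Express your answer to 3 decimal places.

P(θ) = c + (1 − c) · 1 / (1 + exp(−a(θ − b)))
P(Sofia) = 0.7028  [exponent 0.2790]
P(Farrukh) = 0.5494  [exponent -0.6324]
Difference = 0.7028 − 0.5494 = 0.1534

0.153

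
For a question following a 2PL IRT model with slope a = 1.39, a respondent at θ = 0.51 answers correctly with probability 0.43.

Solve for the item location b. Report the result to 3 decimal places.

P(θ) = 1 / (1 + exp(−a(θ − b)))
logit(0.43) = ln(0.43/0.57) = -0.2819
b = θ − logit/(a) = 0.51 − (-0.2819)/1.3900 = 0.7128

0.713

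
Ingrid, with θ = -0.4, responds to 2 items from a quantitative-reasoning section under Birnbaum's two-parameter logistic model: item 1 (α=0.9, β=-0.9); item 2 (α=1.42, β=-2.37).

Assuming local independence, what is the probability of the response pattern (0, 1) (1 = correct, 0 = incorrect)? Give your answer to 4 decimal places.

0.3670

P(θ) = 1 / (1 + exp(−α(θ − β)))
P_1 = 1/(1+e^{-0.4500}) = 0.6106
P_2 = 1/(1+e^{-2.7974}) = 0.9425
L = (1−P_1) × P_2 = 0.3894 × 0.9425 = 0.36699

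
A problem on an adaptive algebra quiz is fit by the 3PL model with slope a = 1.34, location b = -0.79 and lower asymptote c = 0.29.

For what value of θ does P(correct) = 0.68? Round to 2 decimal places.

P(θ) = c + (1 − c) · 1 / (1 + exp(−a(θ − b)))
Remove guessing floor: (0.68 − 0.29)/(1 − 0.29) = 0.5493
logit = ln(0.5493/0.4507) = 0.1978
θ = b + logit/(a) = -0.79 + 0.1978/1.3400 = -0.6424

-0.64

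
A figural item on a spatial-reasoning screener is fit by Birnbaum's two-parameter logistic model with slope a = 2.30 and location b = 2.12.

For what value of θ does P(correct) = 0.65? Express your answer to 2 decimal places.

2.39

P(θ) = 1 / (1 + exp(−a(θ − b)))
logit = ln(0.6500/0.3500) = 0.6190
θ = b + logit/(a) = 2.12 + 0.6190/2.3000 = 2.3891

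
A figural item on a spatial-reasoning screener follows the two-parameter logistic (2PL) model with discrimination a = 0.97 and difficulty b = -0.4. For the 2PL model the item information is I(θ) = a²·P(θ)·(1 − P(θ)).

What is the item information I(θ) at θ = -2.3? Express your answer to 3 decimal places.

P = 1/(1+e^{1.8430}) = 0.1367
P(1−P) = 0.1367 × 0.8633 = 0.1180
I = a² × P(1−P) = 0.97² × 0.1180 = 0.11104

0.111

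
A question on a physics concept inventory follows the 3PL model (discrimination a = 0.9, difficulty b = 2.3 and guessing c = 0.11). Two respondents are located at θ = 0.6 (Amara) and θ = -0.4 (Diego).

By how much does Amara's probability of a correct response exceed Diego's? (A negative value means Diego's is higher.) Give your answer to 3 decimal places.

P(θ) = c + (1 − c) · 1 / (1 + exp(−a(θ − b)))
P(Amara) = 0.2684  [exponent -1.5300]
P(Diego) = 0.1820  [exponent -2.4300]
Difference = 0.2684 − 0.1820 = 0.0864

0.086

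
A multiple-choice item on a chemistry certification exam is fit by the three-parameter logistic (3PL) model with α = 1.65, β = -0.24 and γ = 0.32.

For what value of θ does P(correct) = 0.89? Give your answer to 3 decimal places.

0.757

P(θ) = γ + (1 − γ) · 1 / (1 + exp(−α(θ − β)))
Remove guessing floor: (0.89 − 0.32)/(1 − 0.32) = 0.8382
logit = ln(0.8382/0.1618) = 1.6452
θ = β + logit/(α) = -0.24 + 1.6452/1.6500 = 0.7571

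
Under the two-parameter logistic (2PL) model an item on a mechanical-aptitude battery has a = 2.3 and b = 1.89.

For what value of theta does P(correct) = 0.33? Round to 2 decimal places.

1.58

P(theta) = 1 / (1 + exp(−a(theta − b)))
logit = ln(0.3300/0.6700) = -0.7082
theta = b + logit/(a) = 1.89 + (-0.7082)/2.3000 = 1.5821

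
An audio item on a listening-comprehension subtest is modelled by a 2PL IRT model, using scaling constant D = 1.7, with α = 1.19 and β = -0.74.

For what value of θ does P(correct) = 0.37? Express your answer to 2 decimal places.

-1.00

P(θ) = 1 / (1 + exp(−D·α(θ − β)))
logit = ln(0.3700/0.6300) = -0.5322
θ = β + logit/(1.7·α) = -0.74 + (-0.5322)/2.0230 = -1.0031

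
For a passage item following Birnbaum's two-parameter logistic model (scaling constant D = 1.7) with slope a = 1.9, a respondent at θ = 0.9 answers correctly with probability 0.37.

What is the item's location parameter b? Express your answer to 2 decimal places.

1.06

P(θ) = 1 / (1 + exp(−D·a(θ − b)))
logit(0.37) = ln(0.37/0.63) = -0.5322
b = θ − logit/(1.7·a) = 0.9 − (-0.5322)/3.2300 = 1.0648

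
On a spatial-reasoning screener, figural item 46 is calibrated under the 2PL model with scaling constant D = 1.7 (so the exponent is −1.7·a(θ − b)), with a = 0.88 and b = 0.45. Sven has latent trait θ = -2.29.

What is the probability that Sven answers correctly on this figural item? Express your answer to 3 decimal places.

0.016

P(θ) = 1 / (1 + exp(−D·a(θ − b)))
Exponent: 1.7 × 0.88 × (-2.29 − 0.45) = -4.0990
1/(1 + e^{4.0990}) = 0.0163
P = 0.0163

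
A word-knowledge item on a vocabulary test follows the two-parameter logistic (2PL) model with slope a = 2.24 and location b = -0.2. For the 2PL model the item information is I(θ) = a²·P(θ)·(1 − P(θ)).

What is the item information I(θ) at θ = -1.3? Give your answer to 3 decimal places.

0.363

P = 1/(1+e^{2.4640}) = 0.0784
P(1−P) = 0.0784 × 0.9216 = 0.0723
I = a² × P(1−P) = 2.24² × 0.0723 = 0.36263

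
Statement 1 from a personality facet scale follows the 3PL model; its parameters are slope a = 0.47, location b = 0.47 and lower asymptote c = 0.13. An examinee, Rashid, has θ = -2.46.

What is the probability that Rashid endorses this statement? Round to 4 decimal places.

P(θ) = c + (1 − c) · 1 / (1 + exp(−a(θ − b)))
Exponent: 0.47 × (-2.46 − 0.47) = -1.3771
1/(1 + e^{1.3771}) = 0.2015
P = 0.13 + 0.87 × 0.2015 = 0.3053

0.3053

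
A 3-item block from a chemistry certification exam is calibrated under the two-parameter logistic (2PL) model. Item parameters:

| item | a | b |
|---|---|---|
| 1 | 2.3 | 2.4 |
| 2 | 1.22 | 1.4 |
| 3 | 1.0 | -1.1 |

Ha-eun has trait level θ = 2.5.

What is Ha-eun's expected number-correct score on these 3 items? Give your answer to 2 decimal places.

P(θ) = 1 / (1 + exp(−a(θ − b)))
P_1 = 1/(1+e^{-0.2300}) = 0.5572
P_2 = 1/(1+e^{-1.3420}) = 0.7928
P_3 = 1/(1+e^{-3.6000}) = 0.9734
E[score] = 0.5572 + 0.7928 + 0.9734 = 2.3235

2.32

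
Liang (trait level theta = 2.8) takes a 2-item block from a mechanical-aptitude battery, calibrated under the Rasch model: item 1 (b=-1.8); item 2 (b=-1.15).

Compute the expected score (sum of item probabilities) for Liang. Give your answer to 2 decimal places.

1.97

P(theta) = 1 / (1 + exp(−(theta − b)))
P_1 = 1/(1+e^{-4.6000}) = 0.9900
P_2 = 1/(1+e^{-3.9500}) = 0.9811
E[score] = 0.9900 + 0.9811 = 1.9712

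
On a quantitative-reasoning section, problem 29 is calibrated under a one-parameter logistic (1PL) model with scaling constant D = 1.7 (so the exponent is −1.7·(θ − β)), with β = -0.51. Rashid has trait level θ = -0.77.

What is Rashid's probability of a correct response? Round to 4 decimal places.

P(θ) = 1 / (1 + exp(−D·(θ − β)))
Exponent: 1.7 × (-0.77 − (-0.51)) = -0.4420
1/(1 + e^{0.4420}) = 0.3913
P = 0.3913

0.3913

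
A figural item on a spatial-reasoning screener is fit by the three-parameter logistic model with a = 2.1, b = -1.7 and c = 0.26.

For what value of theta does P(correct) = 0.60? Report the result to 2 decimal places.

P(theta) = c + (1 − c) · 1 / (1 + exp(−a(theta − b)))
Remove guessing floor: (0.60 − 0.26)/(1 − 0.26) = 0.4595
logit = ln(0.4595/0.5405) = -0.1625
theta = b + logit/(a) = -1.7 + (-0.1625)/2.1000 = -1.7774

-1.78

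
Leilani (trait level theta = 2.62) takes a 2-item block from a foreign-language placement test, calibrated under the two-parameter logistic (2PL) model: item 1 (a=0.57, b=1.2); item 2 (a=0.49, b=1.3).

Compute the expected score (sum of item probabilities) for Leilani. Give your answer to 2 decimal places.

1.35

P(theta) = 1 / (1 + exp(−a(theta − b)))
P_1 = 1/(1+e^{-0.8094}) = 0.6920
P_2 = 1/(1+e^{-0.6468}) = 0.6563
E[score] = 0.6920 + 0.6563 = 1.3483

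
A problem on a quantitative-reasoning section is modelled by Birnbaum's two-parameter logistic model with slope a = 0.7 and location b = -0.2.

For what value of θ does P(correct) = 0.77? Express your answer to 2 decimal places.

P(θ) = 1 / (1 + exp(−a(θ − b)))
logit = ln(0.7700/0.2300) = 1.2083
θ = b + logit/(a) = -0.2 + 1.2083/0.7000 = 1.5262

1.53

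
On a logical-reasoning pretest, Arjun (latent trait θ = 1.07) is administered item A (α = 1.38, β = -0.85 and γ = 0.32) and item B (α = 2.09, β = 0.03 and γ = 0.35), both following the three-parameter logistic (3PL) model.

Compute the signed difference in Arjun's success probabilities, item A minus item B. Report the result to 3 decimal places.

P(θ) = γ + (1 − γ) · 1 / (1 + exp(−α(θ − β)))
P_A = 0.9551
P_B = 0.9336
P_A − P_B = 0.0215

0.022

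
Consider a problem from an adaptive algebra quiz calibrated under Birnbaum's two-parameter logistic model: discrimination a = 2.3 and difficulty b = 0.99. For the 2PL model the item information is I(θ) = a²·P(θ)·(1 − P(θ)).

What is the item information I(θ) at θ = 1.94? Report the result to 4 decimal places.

0.4808

P = 1/(1+e^{-2.1850}) = 0.8989
P(1−P) = 0.8989 × 0.1011 = 0.0909
I = a² × P(1−P) = 2.3² × 0.0909 = 0.48077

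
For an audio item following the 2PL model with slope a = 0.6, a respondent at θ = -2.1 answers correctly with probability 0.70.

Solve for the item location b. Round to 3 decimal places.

P(θ) = 1 / (1 + exp(−a(θ − b)))
logit(0.70) = ln(0.70/0.30) = 0.8473
b = θ − logit/(a) = -2.1 − 0.8473/0.6000 = -3.5122

-3.512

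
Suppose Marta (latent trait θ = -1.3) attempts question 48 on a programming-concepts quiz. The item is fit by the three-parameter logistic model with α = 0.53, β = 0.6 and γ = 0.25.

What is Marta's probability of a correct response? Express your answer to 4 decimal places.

0.4507

P(θ) = γ + (1 − γ) · 1 / (1 + exp(−α(θ − β)))
Exponent: 0.53 × (-1.3 − 0.6) = -1.0070
1/(1 + e^{1.0070}) = 0.2676
P = 0.25 + 0.75 × 0.2676 = 0.4507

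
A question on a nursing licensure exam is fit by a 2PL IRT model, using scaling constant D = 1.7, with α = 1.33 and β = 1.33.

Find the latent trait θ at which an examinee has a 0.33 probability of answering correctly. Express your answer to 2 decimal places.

1.02

P(θ) = 1 / (1 + exp(−D·α(θ − β)))
logit = ln(0.3300/0.6700) = -0.7082
θ = β + logit/(1.7·α) = 1.33 + (-0.7082)/2.2610 = 1.0168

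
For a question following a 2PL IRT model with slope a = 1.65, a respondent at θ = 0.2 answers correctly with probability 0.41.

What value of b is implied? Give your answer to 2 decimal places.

P(θ) = 1 / (1 + exp(−a(θ − b)))
logit(0.41) = ln(0.41/0.59) = -0.3640
b = θ − logit/(a) = 0.2 − (-0.3640)/1.6500 = 0.4206

0.42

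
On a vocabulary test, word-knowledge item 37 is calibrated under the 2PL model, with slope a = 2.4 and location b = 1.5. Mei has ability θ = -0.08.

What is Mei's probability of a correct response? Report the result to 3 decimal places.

P(θ) = 1 / (1 + exp(−a(θ − b)))
Exponent: 2.4 × (-0.08 − 1.5) = -3.7920
1/(1 + e^{3.7920}) = 0.0221

0.022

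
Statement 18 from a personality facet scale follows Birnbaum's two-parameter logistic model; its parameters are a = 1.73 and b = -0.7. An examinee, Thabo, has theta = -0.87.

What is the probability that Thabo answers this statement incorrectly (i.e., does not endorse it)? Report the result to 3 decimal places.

P(theta) = 1 / (1 + exp(−a(theta − b)))
Exponent: 1.73 × (-0.87 − (-0.7)) = -0.2941
1/(1 + e^{0.2941}) = 0.4270
P(incorrect) = 1 − 0.4270 = 0.5730

0.573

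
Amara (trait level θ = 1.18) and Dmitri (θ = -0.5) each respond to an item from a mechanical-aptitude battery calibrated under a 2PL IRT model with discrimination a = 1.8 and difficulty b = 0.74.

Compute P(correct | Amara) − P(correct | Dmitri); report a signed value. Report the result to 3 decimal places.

P(θ) = 1 / (1 + exp(−a(θ − b)))
P(Amara) = 0.6883  [exponent 0.7920]
P(Dmitri) = 0.0969  [exponent -2.2320]
Difference = 0.6883 − 0.0969 = 0.5913

0.591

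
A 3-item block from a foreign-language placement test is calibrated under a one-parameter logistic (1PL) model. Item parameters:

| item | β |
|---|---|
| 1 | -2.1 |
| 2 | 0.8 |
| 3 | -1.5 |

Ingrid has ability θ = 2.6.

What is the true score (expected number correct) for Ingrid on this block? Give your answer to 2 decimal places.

P(θ) = 1 / (1 + exp(−(θ − β)))
P_1 = 1/(1+e^{-4.7000}) = 0.9910
P_2 = 1/(1+e^{-1.8000}) = 0.8581
P_3 = 1/(1+e^{-4.1000}) = 0.9837
E[score] = 0.9910 + 0.8581 + 0.9837 = 2.8328

2.83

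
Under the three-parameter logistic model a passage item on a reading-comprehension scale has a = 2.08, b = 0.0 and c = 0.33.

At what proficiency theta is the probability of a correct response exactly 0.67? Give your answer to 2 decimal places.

0.01

P(theta) = c + (1 − c) · 1 / (1 + exp(−a(theta − b)))
Remove guessing floor: (0.67 − 0.33)/(1 − 0.33) = 0.5075
logit = ln(0.5075/0.4925) = 0.0299
theta = b + logit/(a) = 0.0 + 0.0299/2.0800 = 0.0144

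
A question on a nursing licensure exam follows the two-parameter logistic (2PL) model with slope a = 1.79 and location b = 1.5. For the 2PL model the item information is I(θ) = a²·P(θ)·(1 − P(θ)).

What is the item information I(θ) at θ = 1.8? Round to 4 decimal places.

0.7459

P = 1/(1+e^{-0.5370}) = 0.6311
P(1−P) = 0.6311 × 0.3689 = 0.2328
I = a² × P(1−P) = 1.79² × 0.2328 = 0.74594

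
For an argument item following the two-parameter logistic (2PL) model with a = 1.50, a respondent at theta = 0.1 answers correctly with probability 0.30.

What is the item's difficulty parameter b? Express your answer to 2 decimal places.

0.66

P(theta) = 1 / (1 + exp(−a(theta − b)))
logit(0.30) = ln(0.30/0.70) = -0.8473
b = theta − logit/(a) = 0.1 − (-0.8473)/1.5000 = 0.6649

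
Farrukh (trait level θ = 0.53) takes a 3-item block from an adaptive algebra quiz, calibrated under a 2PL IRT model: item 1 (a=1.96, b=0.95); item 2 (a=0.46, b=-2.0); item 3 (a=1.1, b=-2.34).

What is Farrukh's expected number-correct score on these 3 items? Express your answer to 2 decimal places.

P(θ) = 1 / (1 + exp(−a(θ − b)))
P_1 = 1/(1+e^{0.8232}) = 0.3051
P_2 = 1/(1+e^{-1.1638}) = 0.7620
P_3 = 1/(1+e^{-3.1570}) = 0.9592
E[score] = 0.3051 + 0.7620 + 0.9592 = 2.0263

2.03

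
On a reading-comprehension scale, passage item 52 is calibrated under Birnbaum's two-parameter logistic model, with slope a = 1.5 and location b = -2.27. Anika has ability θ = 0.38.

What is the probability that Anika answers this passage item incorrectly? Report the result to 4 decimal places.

P(θ) = 1 / (1 + exp(−a(θ − b)))
Exponent: 1.5 × (0.38 − (-2.27)) = 3.9750
1/(1 + e^{-3.9750}) = 0.9816
P(incorrect) = 1 − 0.9816 = 0.0184

0.0184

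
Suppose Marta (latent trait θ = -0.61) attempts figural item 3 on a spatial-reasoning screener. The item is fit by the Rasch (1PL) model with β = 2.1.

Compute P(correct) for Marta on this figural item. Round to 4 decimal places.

0.0624

P(θ) = 1 / (1 + exp(−(θ − β)))
Exponent: (-0.61 − 2.1) = -2.7100
1/(1 + e^{2.7100}) = 0.0624
P = 0.0624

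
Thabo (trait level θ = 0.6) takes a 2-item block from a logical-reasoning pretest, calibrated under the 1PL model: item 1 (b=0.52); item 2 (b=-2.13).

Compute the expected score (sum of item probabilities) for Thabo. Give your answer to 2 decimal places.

1.46

P(θ) = 1 / (1 + exp(−(θ − b)))
P_1 = 1/(1+e^{-0.0800}) = 0.5200
P_2 = 1/(1+e^{-2.7300}) = 0.9388
E[score] = 0.5200 + 0.9388 = 1.4588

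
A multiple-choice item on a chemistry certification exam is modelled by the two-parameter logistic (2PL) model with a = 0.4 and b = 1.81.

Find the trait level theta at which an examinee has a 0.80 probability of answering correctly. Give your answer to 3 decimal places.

5.276

P(theta) = 1 / (1 + exp(−a(theta − b)))
logit = ln(0.8000/0.2000) = 1.3863
theta = b + logit/(a) = 1.81 + 1.3863/0.4000 = 5.2757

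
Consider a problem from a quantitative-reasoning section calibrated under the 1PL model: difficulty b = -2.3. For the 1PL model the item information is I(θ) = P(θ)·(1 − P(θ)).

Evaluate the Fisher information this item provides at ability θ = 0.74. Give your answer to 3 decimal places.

0.044

P = 1/(1+e^{-3.0400}) = 0.9543
P(1−P) = 0.9543 × 0.0457 = 0.0436
I = P(1−P) = 0.04357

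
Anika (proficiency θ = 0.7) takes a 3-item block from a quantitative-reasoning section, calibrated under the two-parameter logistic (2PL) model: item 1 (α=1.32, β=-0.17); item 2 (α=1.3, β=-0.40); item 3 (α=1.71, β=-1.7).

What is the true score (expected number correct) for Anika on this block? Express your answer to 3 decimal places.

P(θ) = 1 / (1 + exp(−α(θ − β)))
P_1 = 1/(1+e^{-1.1484}) = 0.7592
P_2 = 1/(1+e^{-1.4300}) = 0.8069
P_3 = 1/(1+e^{-4.1040}) = 0.9838
E[score] = 0.7592 + 0.8069 + 0.9838 = 2.5499

2.550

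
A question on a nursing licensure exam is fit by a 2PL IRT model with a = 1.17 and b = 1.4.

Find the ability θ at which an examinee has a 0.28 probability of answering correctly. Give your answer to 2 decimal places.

P(θ) = 1 / (1 + exp(−a(θ − b)))
logit = ln(0.2800/0.7200) = -0.9445
θ = b + logit/(a) = 1.4 + (-0.9445)/1.1700 = 0.5928

0.59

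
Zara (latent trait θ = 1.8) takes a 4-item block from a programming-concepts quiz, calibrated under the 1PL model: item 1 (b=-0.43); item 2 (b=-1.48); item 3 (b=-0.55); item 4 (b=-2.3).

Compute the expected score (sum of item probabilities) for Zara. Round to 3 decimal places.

P(θ) = 1 / (1 + exp(−(θ − b)))
P_1 = 1/(1+e^{-2.2300}) = 0.9029
P_2 = 1/(1+e^{-3.2800}) = 0.9637
P_3 = 1/(1+e^{-2.3500}) = 0.9129
P_4 = 1/(1+e^{-4.1000}) = 0.9837
E[score] = 0.9029 + 0.9637 + 0.9129 + 0.9837 = 3.7633

3.763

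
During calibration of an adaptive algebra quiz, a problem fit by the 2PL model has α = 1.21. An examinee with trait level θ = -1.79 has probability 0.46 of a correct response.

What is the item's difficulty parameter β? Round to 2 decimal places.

P(θ) = 1 / (1 + exp(−α(θ − β)))
logit(0.46) = ln(0.46/0.54) = -0.1603
β = θ − logit/(α) = -1.79 − (-0.1603)/1.2100 = -1.6575

-1.66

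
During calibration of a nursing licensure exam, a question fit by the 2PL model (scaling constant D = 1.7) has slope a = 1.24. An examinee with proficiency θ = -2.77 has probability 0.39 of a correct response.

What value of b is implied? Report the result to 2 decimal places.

P(θ) = 1 / (1 + exp(−D·a(θ − b)))
logit(0.39) = ln(0.39/0.61) = -0.4473
b = θ − logit/(1.7·a) = -2.77 − (-0.4473)/2.1080 = -2.5578

-2.56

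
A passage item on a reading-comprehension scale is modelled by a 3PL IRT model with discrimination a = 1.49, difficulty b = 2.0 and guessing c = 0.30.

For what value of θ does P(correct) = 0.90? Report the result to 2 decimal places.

P(θ) = c + (1 − c) · 1 / (1 + exp(−a(θ − b)))
Remove guessing floor: (0.90 − 0.30)/(1 − 0.30) = 0.8571
logit = ln(0.8571/0.1429) = 1.7918
θ = b + logit/(a) = 2.0 + 1.7918/1.4900 = 3.2025

3.20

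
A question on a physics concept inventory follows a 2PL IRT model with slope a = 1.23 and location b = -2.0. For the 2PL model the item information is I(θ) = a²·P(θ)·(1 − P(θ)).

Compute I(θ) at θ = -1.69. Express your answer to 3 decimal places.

0.365

P = 1/(1+e^{-0.3813}) = 0.5942
P(1−P) = 0.5942 × 0.4058 = 0.2411
I = a² × P(1−P) = 1.23² × 0.2411 = 0.36480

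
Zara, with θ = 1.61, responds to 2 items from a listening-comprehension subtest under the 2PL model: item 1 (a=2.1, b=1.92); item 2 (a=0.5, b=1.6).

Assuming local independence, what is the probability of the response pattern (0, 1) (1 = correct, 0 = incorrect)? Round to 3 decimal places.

0.329

P(θ) = 1 / (1 + exp(−a(θ − b)))
P_1 = 1/(1+e^{0.6510}) = 0.3428
P_2 = 1/(1+e^{-0.0050}) = 0.5012
L = (1−P_1) × P_2 = 0.6572 × 0.5012 = 0.32944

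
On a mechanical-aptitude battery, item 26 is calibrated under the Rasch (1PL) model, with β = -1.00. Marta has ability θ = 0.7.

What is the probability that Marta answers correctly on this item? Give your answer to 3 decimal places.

P(θ) = 1 / (1 + exp(−(θ − β)))
Exponent: (0.7 − (-1.00)) = 1.7000
1/(1 + e^{-1.7000}) = 0.8455
P = 0.8455

0.846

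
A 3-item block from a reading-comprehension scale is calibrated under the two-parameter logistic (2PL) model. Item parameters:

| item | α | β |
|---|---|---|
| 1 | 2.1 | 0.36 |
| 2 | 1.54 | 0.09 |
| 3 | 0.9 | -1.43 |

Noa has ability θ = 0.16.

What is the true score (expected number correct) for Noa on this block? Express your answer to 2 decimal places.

P(θ) = 1 / (1 + exp(−α(θ − β)))
P_1 = 1/(1+e^{0.4200}) = 0.3965
P_2 = 1/(1+e^{-0.1078}) = 0.5269
P_3 = 1/(1+e^{-1.4310}) = 0.8071
E[score] = 0.3965 + 0.5269 + 0.8071 = 1.7305

1.73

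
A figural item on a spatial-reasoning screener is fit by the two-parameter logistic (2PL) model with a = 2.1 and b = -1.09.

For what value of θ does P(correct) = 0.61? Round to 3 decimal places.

-0.877

P(θ) = 1 / (1 + exp(−a(θ − b)))
logit = ln(0.6100/0.3900) = 0.4473
θ = b + logit/(a) = -1.09 + 0.4473/2.1000 = -0.8770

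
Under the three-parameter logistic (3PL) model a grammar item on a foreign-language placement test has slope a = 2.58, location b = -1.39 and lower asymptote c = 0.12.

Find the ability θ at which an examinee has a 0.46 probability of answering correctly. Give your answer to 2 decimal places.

P(θ) = c + (1 − c) · 1 / (1 + exp(−a(θ − b)))
Remove guessing floor: (0.46 − 0.12)/(1 − 0.12) = 0.3864
logit = ln(0.3864/0.6136) = -0.4626
θ = b + logit/(a) = -1.39 + (-0.4626)/2.5800 = -1.5693

-1.57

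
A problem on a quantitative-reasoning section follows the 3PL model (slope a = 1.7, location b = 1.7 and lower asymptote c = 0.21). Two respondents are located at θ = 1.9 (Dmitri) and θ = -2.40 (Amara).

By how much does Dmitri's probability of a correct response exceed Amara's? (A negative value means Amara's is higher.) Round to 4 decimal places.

0.4608

P(θ) = c + (1 − c) · 1 / (1 + exp(−a(θ − b)))
P(Dmitri) = 0.6715  [exponent 0.3400]
P(Amara) = 0.2107  [exponent -6.9700]
Difference = 0.6715 − 0.2107 = 0.4608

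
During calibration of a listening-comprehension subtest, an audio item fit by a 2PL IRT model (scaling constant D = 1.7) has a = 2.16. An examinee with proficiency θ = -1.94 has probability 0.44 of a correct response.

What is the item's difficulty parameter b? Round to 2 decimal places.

-1.87

P(θ) = 1 / (1 + exp(−D·a(θ − b)))
logit(0.44) = ln(0.44/0.56) = -0.2412
b = θ − logit/(1.7·a) = -1.94 − (-0.2412)/3.6720 = -1.8743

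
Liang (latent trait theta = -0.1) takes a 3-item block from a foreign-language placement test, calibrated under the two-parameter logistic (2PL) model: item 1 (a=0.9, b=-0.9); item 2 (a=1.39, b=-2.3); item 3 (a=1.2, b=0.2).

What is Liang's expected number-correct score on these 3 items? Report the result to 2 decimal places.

2.04

P(theta) = 1 / (1 + exp(−a(theta − b)))
P_1 = 1/(1+e^{-0.7200}) = 0.6726
P_2 = 1/(1+e^{-3.0580}) = 0.9551
P_3 = 1/(1+e^{0.3600}) = 0.4110
E[score] = 0.6726 + 0.9551 + 0.4110 = 2.0387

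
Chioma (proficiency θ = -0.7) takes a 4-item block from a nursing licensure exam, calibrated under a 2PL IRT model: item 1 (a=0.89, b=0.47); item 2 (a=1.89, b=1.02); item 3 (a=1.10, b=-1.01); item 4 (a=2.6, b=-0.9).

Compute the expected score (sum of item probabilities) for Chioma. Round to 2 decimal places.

1.51

P(θ) = 1 / (1 + exp(−a(θ − b)))
P_1 = 1/(1+e^{1.0413}) = 0.2609
P_2 = 1/(1+e^{3.2508}) = 0.0373
P_3 = 1/(1+e^{-0.3410}) = 0.5844
P_4 = 1/(1+e^{-0.5200}) = 0.6271
E[score] = 0.2609 + 0.0373 + 0.5844 + 0.6271 = 1.5098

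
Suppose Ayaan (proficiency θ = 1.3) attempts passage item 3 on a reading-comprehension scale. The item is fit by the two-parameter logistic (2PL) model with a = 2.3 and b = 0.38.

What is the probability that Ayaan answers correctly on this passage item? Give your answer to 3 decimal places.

0.892

P(θ) = 1 / (1 + exp(−a(θ − b)))
Exponent: 2.3 × (1.3 − 0.38) = 2.1160
1/(1 + e^{-2.1160}) = 0.8924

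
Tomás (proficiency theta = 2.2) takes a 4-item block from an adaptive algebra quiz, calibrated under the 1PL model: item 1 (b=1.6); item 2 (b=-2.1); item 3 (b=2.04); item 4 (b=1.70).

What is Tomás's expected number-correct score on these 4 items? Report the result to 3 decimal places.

2.795

P(theta) = 1 / (1 + exp(−(theta − b)))
P_1 = 1/(1+e^{-0.6000}) = 0.6457
P_2 = 1/(1+e^{-4.3000}) = 0.9866
P_3 = 1/(1+e^{-0.1600}) = 0.5399
P_4 = 1/(1+e^{-0.5000}) = 0.6225
E[score] = 0.6457 + 0.9866 + 0.5399 + 0.6225 = 2.7946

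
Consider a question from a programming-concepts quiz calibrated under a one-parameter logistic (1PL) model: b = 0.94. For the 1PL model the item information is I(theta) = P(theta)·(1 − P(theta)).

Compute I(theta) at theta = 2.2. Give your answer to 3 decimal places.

P = 1/(1+e^{-1.2600}) = 0.7790
P(1−P) = 0.7790 × 0.2210 = 0.1721
I = P(1−P) = 0.17214

0.172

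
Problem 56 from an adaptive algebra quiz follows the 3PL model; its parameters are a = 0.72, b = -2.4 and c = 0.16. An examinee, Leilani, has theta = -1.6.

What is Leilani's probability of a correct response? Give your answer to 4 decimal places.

P(theta) = c + (1 − c) · 1 / (1 + exp(−a(theta − b)))
Exponent: 0.72 × (-1.6 − (-2.4)) = 0.5760
1/(1 + e^{-0.5760}) = 0.6401
P = 0.16 + 0.84 × 0.6401 = 0.6977

0.6977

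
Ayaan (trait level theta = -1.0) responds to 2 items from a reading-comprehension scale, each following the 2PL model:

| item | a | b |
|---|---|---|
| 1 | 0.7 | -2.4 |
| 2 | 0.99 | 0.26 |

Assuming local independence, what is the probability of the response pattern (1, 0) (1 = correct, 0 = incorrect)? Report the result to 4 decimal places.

P(theta) = 1 / (1 + exp(−a(theta − b)))
P_1 = 1/(1+e^{-0.9800}) = 0.7271
P_2 = 1/(1+e^{1.2474}) = 0.2232
L = P_1 × (1−P_2) = 0.7271 × 0.7768 = 0.56485

0.5649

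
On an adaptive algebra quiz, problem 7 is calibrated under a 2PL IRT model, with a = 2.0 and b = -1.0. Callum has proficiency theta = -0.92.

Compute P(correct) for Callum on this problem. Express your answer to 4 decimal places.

P(theta) = 1 / (1 + exp(−a(theta − b)))
Exponent: 2.0 × (-0.92 − (-1.0)) = 0.1600
1/(1 + e^{-0.1600}) = 0.5399

0.5399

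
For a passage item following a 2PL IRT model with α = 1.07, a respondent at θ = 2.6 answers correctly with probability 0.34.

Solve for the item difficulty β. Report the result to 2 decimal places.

3.22

P(θ) = 1 / (1 + exp(−α(θ − β)))
logit(0.34) = ln(0.34/0.66) = -0.6633
β = θ − logit/(α) = 2.6 − (-0.6633)/1.0700 = 3.2199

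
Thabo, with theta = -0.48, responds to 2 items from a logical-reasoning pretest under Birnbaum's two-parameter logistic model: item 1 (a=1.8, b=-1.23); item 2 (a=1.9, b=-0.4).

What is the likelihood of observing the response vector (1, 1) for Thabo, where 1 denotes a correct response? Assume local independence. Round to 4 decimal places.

P(theta) = 1 / (1 + exp(−a(theta − b)))
P_1 = 1/(1+e^{-1.3500}) = 0.7941
P_2 = 1/(1+e^{0.1520}) = 0.4621
L = P_1 × P_2 = 0.7941 × 0.4621 = 0.36695

0.3669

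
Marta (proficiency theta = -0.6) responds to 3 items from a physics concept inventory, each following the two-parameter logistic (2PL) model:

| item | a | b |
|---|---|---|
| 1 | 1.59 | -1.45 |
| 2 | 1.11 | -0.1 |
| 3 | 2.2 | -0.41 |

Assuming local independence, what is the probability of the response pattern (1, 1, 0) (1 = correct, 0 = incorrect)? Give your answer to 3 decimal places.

P(theta) = 1 / (1 + exp(−a(theta − b)))
P_1 = 1/(1+e^{-1.3515}) = 0.7944
P_2 = 1/(1+e^{0.5550}) = 0.3647
P_3 = 1/(1+e^{0.4180}) = 0.3970
L = P_1 × P_2 × (1−P_3) = 0.7944 × 0.3647 × 0.6030 = 0.17470

0.175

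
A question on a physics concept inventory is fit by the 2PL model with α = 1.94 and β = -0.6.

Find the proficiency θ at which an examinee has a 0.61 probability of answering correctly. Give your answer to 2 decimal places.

-0.37

P(θ) = 1 / (1 + exp(−α(θ − β)))
logit = ln(0.6100/0.3900) = 0.4473
θ = β + logit/(α) = -0.6 + 0.4473/1.9400 = -0.3694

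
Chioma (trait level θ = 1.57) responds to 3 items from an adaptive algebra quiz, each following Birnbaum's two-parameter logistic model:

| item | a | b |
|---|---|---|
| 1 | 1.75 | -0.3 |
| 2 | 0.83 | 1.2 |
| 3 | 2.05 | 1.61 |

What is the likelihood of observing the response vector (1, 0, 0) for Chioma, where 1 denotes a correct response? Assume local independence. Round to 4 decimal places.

0.2125

P(θ) = 1 / (1 + exp(−a(θ − b)))
P_1 = 1/(1+e^{-3.2725}) = 0.9635
P_2 = 1/(1+e^{-0.3071}) = 0.5762
P_3 = 1/(1+e^{0.0820}) = 0.4795
L = P_1 × (1−P_2) × (1−P_3) = 0.9635 × 0.4238 × 0.5205 = 0.21254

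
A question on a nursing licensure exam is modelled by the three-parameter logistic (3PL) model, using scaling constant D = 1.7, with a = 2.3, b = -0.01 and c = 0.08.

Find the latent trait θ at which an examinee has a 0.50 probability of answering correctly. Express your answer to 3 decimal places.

P(θ) = c + (1 − c) · 1 / (1 + exp(−D·a(θ − b)))
Remove guessing floor: (0.50 − 0.08)/(1 − 0.08) = 0.4565
logit = ln(0.4565/0.5435) = -0.1744
θ = b + logit/(1.7·a) = -0.01 + (-0.1744)/3.9100 = -0.0546

-0.055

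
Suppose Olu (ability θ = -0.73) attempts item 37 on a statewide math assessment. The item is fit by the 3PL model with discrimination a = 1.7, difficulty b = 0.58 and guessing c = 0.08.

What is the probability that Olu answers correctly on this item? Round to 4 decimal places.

0.1696

P(θ) = c + (1 − c) · 1 / (1 + exp(−a(θ − b)))
Exponent: 1.7 × (-0.73 − 0.58) = -2.2270
1/(1 + e^{2.2270}) = 0.0974
P = 0.08 + 0.92 × 0.0974 = 0.1696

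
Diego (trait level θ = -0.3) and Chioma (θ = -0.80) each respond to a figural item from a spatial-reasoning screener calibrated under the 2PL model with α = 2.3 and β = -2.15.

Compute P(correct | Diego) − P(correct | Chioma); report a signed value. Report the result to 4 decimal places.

0.0289

P(θ) = 1 / (1 + exp(−α(θ − β)))
P(Diego) = 0.9860  [exponent 4.2550]
P(Chioma) = 0.9571  [exponent 3.1050]
Difference = 0.9860 − 0.9571 = 0.0289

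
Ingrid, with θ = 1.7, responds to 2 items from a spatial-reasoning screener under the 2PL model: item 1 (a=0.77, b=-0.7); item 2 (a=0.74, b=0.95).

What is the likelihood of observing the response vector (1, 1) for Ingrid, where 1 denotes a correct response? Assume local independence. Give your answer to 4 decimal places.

P(θ) = 1 / (1 + exp(−a(θ − b)))
P_1 = 1/(1+e^{-1.8480}) = 0.8639
P_2 = 1/(1+e^{-0.5550}) = 0.6353
L = P_1 × P_2 = 0.8639 × 0.6353 = 0.54883

0.5488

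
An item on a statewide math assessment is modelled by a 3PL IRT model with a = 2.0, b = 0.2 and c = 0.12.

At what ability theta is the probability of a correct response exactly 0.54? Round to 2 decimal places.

0.15

P(theta) = c + (1 − c) · 1 / (1 + exp(−a(theta − b)))
Remove guessing floor: (0.54 − 0.12)/(1 − 0.12) = 0.4773
logit = ln(0.4773/0.5227) = -0.0910
theta = b + logit/(a) = 0.2 + (-0.0910)/2.0000 = 0.1545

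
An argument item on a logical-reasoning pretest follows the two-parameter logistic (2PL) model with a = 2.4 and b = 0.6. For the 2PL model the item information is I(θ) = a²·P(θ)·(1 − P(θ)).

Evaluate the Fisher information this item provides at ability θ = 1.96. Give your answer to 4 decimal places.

0.2043

P = 1/(1+e^{-3.2640}) = 0.9632
P(1−P) = 0.9632 × 0.0368 = 0.0355
I = a² × P(1−P) = 2.4² × 0.0355 = 0.20431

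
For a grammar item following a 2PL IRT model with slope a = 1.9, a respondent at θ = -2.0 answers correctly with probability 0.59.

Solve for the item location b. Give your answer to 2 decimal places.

P(θ) = 1 / (1 + exp(−a(θ − b)))
logit(0.59) = ln(0.59/0.41) = 0.3640
b = θ − logit/(a) = -2.0 − 0.3640/1.9000 = -2.1916

-2.19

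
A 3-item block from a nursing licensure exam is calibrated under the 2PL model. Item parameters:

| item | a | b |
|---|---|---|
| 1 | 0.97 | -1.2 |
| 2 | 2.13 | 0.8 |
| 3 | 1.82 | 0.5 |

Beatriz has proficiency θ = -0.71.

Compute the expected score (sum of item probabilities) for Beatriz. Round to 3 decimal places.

P(θ) = 1 / (1 + exp(−a(θ − b)))
P_1 = 1/(1+e^{-0.4753}) = 0.6166
P_2 = 1/(1+e^{3.2163}) = 0.0386
P_3 = 1/(1+e^{2.2022}) = 0.0996
E[score] = 0.6166 + 0.0386 + 0.0996 = 0.7547

0.755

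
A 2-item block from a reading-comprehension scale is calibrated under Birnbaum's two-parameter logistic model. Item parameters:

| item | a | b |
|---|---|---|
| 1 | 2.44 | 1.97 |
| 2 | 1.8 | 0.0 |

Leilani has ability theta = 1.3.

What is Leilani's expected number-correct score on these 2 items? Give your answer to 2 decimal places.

P(theta) = 1 / (1 + exp(−a(theta − b)))
P_1 = 1/(1+e^{1.6348}) = 0.1632
P_2 = 1/(1+e^{-2.3400}) = 0.9121
E[score] = 0.1632 + 0.9121 = 1.0753

1.08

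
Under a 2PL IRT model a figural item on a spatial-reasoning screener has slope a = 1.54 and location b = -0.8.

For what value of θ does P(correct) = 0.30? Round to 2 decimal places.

-1.35

P(θ) = 1 / (1 + exp(−a(θ − b)))
logit = ln(0.3000/0.7000) = -0.8473
θ = b + logit/(a) = -0.8 + (-0.8473)/1.5400 = -1.3502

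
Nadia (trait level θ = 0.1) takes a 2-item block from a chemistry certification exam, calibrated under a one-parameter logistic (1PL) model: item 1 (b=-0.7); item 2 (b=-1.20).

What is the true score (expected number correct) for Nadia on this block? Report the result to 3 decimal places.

1.476

P(θ) = 1 / (1 + exp(−(θ − b)))
P_1 = 1/(1+e^{-0.8000}) = 0.6900
P_2 = 1/(1+e^{-1.3000}) = 0.7858
E[score] = 0.6900 + 0.7858 = 1.4758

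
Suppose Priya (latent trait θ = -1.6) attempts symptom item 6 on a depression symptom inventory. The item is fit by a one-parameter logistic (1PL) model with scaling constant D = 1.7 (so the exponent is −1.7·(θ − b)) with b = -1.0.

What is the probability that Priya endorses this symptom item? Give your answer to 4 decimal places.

P(θ) = 1 / (1 + exp(−D·(θ − b)))
Exponent: 1.7 × (-1.6 − (-1.0)) = -1.0200
1/(1 + e^{1.0200}) = 0.2650
P = 0.2650

0.2650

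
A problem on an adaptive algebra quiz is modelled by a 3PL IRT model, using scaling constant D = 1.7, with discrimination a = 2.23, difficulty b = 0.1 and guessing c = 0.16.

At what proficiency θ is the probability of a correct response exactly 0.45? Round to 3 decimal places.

-0.069

P(θ) = c + (1 − c) · 1 / (1 + exp(−D·a(θ − b)))
Remove guessing floor: (0.45 − 0.16)/(1 − 0.16) = 0.3452
logit = ln(0.3452/0.6548) = -0.6400
θ = b + logit/(1.7·a) = 0.1 + (-0.6400)/3.7910 = -0.0688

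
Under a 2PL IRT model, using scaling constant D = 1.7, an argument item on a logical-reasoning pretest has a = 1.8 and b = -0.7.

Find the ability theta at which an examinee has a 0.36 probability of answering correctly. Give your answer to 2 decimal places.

-0.89

P(theta) = 1 / (1 + exp(−D·a(theta − b)))
logit = ln(0.3600/0.6400) = -0.5754
theta = b + logit/(1.7·a) = -0.7 + (-0.5754)/3.0600 = -0.8880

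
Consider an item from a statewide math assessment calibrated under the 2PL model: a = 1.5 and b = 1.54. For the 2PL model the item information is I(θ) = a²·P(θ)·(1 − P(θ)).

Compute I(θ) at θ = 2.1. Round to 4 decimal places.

P = 1/(1+e^{-0.8400}) = 0.6985
P(1−P) = 0.6985 × 0.3015 = 0.2106
I = a² × P(1−P) = 1.5² × 0.2106 = 0.47388

0.4739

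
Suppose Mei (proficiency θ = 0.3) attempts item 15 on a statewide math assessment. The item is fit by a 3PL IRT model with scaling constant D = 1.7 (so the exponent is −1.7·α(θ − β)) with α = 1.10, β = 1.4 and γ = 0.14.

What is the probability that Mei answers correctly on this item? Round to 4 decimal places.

P(θ) = γ + (1 − γ) · 1 / (1 + exp(−D·α(θ − β)))
Exponent: 1.7 × 1.10 × (0.3 − 1.4) = -2.0570
1/(1 + e^{2.0570}) = 0.1133
P = 0.14 + 0.86 × 0.1133 = 0.2375

0.2375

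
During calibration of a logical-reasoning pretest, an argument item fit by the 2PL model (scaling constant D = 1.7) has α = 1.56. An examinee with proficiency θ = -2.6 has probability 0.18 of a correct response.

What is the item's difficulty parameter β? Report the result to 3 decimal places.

-2.028

P(θ) = 1 / (1 + exp(−D·α(θ − β)))
logit(0.18) = ln(0.18/0.82) = -1.5163
β = θ − logit/(1.7·α) = -2.6 − (-1.5163)/2.6520 = -2.0282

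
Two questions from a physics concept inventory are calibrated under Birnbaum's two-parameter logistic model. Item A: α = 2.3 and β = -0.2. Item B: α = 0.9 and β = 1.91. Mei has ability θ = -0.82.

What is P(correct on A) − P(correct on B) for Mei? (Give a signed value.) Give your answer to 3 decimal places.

P(θ) = 1 / (1 + exp(−α(θ − β)))
P_A = 0.1937
P_B = 0.0789
P_A − P_B = 0.1148

0.115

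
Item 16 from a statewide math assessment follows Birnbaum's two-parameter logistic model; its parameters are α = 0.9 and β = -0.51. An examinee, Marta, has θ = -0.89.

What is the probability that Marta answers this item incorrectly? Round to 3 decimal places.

0.585

P(θ) = 1 / (1 + exp(−α(θ − β)))
Exponent: 0.9 × (-0.89 − (-0.51)) = -0.3420
1/(1 + e^{0.3420}) = 0.4153
P(incorrect) = 1 − 0.4153 = 0.5847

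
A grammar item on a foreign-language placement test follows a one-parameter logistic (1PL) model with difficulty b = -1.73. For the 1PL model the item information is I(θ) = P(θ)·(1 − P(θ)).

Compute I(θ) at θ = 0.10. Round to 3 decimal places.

0.119

P = 1/(1+e^{-1.8300}) = 0.8618
P(1−P) = 0.8618 × 0.1382 = 0.1191
I = P(1−P) = 0.11913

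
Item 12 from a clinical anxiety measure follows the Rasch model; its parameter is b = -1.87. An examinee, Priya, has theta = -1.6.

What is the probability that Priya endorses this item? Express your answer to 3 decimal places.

P(theta) = 1 / (1 + exp(−(theta − b)))
Exponent: (-1.6 − (-1.87)) = 0.2700
1/(1 + e^{-0.2700}) = 0.5671
P = 0.5671

0.567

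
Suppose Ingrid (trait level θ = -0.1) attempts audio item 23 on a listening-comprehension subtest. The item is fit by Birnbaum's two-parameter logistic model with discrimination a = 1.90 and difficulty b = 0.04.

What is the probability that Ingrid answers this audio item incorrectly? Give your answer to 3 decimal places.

P(θ) = 1 / (1 + exp(−a(θ − b)))
Exponent: 1.90 × (-0.1 − 0.04) = -0.2660
1/(1 + e^{0.2660}) = 0.4339
P(incorrect) = 1 − 0.4339 = 0.5661

0.566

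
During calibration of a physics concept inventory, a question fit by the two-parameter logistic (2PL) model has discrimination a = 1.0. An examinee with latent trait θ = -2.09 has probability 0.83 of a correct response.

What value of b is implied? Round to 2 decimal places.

-3.68

P(θ) = 1 / (1 + exp(−a(θ − b)))
logit(0.83) = ln(0.83/0.17) = 1.5856
b = θ − logit/(a) = -2.09 − 1.5856/1.0000 = -3.6756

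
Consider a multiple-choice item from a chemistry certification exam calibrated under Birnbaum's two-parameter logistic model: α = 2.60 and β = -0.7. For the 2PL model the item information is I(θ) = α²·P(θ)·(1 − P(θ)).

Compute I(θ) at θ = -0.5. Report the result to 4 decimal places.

P = 1/(1+e^{-0.5200}) = 0.6271
P(1−P) = 0.6271 × 0.3729 = 0.2338
I = α² × P(1−P) = 2.60² × 0.2338 = 1.58071

1.5807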